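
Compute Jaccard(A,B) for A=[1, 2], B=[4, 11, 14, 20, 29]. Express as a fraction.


A intersect B = []
|A intersect B| = 0
A union B = [1, 2, 4, 11, 14, 20, 29]
|A union B| = 7
Jaccard = 0/7 = 0

0


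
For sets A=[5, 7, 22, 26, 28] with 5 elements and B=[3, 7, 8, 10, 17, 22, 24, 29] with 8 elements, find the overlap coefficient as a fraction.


A intersect B = [7, 22]
|A intersect B| = 2
min(|A|, |B|) = min(5, 8) = 5
Overlap = 2 / 5 = 2/5

2/5


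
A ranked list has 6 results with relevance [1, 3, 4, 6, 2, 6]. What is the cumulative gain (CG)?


Cumulative Gain = sum of relevance scores
Position 1: rel=1, running sum=1
Position 2: rel=3, running sum=4
Position 3: rel=4, running sum=8
Position 4: rel=6, running sum=14
Position 5: rel=2, running sum=16
Position 6: rel=6, running sum=22
CG = 22

22


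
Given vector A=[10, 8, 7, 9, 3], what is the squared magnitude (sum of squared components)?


|A|^2 = sum of squared components
A[0]^2 = 10^2 = 100
A[1]^2 = 8^2 = 64
A[2]^2 = 7^2 = 49
A[3]^2 = 9^2 = 81
A[4]^2 = 3^2 = 9
Sum = 100 + 64 + 49 + 81 + 9 = 303

303


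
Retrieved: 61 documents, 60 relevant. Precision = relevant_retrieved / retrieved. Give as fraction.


Precision = relevant_retrieved / total_retrieved
= 60 / 61
= 60 / (60 + 1)
= 60/61

60/61


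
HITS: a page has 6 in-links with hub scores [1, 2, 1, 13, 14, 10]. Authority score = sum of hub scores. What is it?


Authority = sum of hub scores of in-linkers
In-link 1: hub score = 1
In-link 2: hub score = 2
In-link 3: hub score = 1
In-link 4: hub score = 13
In-link 5: hub score = 14
In-link 6: hub score = 10
Authority = 1 + 2 + 1 + 13 + 14 + 10 = 41

41


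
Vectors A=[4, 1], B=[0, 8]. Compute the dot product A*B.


Dot product = sum of element-wise products
A[0]*B[0] = 4*0 = 0
A[1]*B[1] = 1*8 = 8
Sum = 0 + 8 = 8

8


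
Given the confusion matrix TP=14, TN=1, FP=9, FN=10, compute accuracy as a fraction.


Accuracy = (TP + TN) / (TP + TN + FP + FN)
TP + TN = 14 + 1 = 15
Total = 14 + 1 + 9 + 10 = 34
Accuracy = 15 / 34 = 15/34

15/34


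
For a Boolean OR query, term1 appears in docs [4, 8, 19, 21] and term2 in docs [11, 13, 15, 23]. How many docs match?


Boolean OR: find union of posting lists
term1 docs: [4, 8, 19, 21]
term2 docs: [11, 13, 15, 23]
Union: [4, 8, 11, 13, 15, 19, 21, 23]
|union| = 8

8


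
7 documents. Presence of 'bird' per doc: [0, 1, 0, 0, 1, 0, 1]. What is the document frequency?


Checking each document for 'bird':
Doc 1: absent
Doc 2: present
Doc 3: absent
Doc 4: absent
Doc 5: present
Doc 6: absent
Doc 7: present
df = sum of presences = 0 + 1 + 0 + 0 + 1 + 0 + 1 = 3

3


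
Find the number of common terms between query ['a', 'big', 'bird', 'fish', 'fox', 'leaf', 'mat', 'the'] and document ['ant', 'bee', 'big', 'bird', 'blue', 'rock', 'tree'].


Query terms: ['a', 'big', 'bird', 'fish', 'fox', 'leaf', 'mat', 'the']
Document terms: ['ant', 'bee', 'big', 'bird', 'blue', 'rock', 'tree']
Common terms: ['big', 'bird']
Overlap count = 2

2


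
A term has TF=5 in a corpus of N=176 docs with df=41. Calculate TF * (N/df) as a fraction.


TF * (N/df)
= 5 * (176/41)
= 5 * 176/41
= 880/41

880/41


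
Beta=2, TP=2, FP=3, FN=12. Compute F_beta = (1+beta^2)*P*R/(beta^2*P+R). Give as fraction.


P = TP/(TP+FP) = 2/5 = 2/5
R = TP/(TP+FN) = 2/14 = 1/7
beta^2 = 2^2 = 4
(1 + beta^2) = 5
Numerator = (1+beta^2)*P*R = 2/7
Denominator = beta^2*P + R = 8/5 + 1/7 = 61/35
F_beta = 10/61

10/61


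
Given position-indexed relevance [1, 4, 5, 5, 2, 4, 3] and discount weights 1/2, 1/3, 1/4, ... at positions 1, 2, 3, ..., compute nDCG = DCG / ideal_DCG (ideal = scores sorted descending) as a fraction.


Position discount weights w_i = 1/(i+1) for i=1..7:
Weights = [1/2, 1/3, 1/4, 1/5, 1/6, 1/7, 1/8]
Actual relevance: [1, 4, 5, 5, 2, 4, 3]
DCG = 1/2 + 4/3 + 5/4 + 5/5 + 2/6 + 4/7 + 3/8 = 901/168
Ideal relevance (sorted desc): [5, 5, 4, 4, 3, 2, 1]
Ideal DCG = 5/2 + 5/3 + 4/4 + 4/5 + 3/6 + 2/7 + 1/8 = 5777/840
nDCG = DCG / ideal_DCG = 901/168 / 5777/840 = 85/109

85/109


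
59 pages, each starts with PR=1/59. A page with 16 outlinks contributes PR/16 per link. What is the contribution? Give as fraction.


Initial PR = 1/59 = 1/59
Outlinks = 16
Contribution per link = PR / outlinks
= 1/59 / 16
= 1/944

1/944


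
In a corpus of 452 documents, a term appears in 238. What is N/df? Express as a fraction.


IDF ratio = N / df
= 452 / 238
= 226/119

226/119


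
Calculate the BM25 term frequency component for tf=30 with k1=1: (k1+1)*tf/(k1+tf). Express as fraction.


BM25 TF component = (k1+1)*tf / (k1+tf)
k1 = 1, tf = 30
Numerator = (1+1)*30 = 60
Denominator = 1 + 30 = 31
= 60/31 = 60/31

60/31


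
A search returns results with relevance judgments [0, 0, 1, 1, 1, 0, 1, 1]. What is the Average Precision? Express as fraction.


Computing P@k for each relevant position:
Position 1: not relevant
Position 2: not relevant
Position 3: relevant, P@3 = 1/3 = 1/3
Position 4: relevant, P@4 = 2/4 = 1/2
Position 5: relevant, P@5 = 3/5 = 3/5
Position 6: not relevant
Position 7: relevant, P@7 = 4/7 = 4/7
Position 8: relevant, P@8 = 5/8 = 5/8
Sum of P@k = 1/3 + 1/2 + 3/5 + 4/7 + 5/8 = 2209/840
AP = 2209/840 / 5 = 2209/4200

2209/4200


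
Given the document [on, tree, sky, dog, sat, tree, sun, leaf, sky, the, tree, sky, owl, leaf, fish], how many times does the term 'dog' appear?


Document has 15 words
Scanning for 'dog':
Found at positions: [3]
Count = 1

1


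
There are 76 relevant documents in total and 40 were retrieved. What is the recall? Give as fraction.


Recall = retrieved_relevant / total_relevant
= 40 / 76
= 40 / (40 + 36)
= 10/19

10/19


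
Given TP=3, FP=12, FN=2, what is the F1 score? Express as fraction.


F1 = 2 * P * R / (P + R)
P = TP/(TP+FP) = 3/15 = 1/5
R = TP/(TP+FN) = 3/5 = 3/5
2 * P * R = 2 * 1/5 * 3/5 = 6/25
P + R = 1/5 + 3/5 = 4/5
F1 = 6/25 / 4/5 = 3/10

3/10


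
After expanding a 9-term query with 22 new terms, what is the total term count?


Original terms: 9
Expansion terms: 22
Total = 9 + 22 = 31

31


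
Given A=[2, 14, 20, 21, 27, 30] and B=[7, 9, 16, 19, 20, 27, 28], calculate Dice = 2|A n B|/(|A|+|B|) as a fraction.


A intersect B = [20, 27]
|A intersect B| = 2
|A| = 6, |B| = 7
Dice = 2*2 / (6+7)
= 4 / 13 = 4/13

4/13


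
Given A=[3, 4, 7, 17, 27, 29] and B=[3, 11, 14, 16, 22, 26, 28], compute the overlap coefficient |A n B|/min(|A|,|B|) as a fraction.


A intersect B = [3]
|A intersect B| = 1
min(|A|, |B|) = min(6, 7) = 6
Overlap = 1 / 6 = 1/6

1/6


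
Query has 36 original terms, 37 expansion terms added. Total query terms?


Original terms: 36
Expansion terms: 37
Total = 36 + 37 = 73

73


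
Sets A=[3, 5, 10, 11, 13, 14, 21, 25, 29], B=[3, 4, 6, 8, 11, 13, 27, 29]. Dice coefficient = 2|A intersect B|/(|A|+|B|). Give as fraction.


A intersect B = [3, 11, 13, 29]
|A intersect B| = 4
|A| = 9, |B| = 8
Dice = 2*4 / (9+8)
= 8 / 17 = 8/17

8/17


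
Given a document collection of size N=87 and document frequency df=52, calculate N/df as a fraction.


IDF ratio = N / df
= 87 / 52
= 87/52

87/52


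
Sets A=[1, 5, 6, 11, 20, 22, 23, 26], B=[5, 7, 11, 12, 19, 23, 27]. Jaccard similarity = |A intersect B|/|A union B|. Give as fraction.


A intersect B = [5, 11, 23]
|A intersect B| = 3
A union B = [1, 5, 6, 7, 11, 12, 19, 20, 22, 23, 26, 27]
|A union B| = 12
Jaccard = 3/12 = 1/4

1/4


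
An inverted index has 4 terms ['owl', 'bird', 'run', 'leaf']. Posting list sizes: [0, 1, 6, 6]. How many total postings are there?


Summing posting list sizes:
'owl': 0 postings
'bird': 1 postings
'run': 6 postings
'leaf': 6 postings
Total = 0 + 1 + 6 + 6 = 13

13


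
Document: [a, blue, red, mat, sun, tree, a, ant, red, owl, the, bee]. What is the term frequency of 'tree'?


Document has 12 words
Scanning for 'tree':
Found at positions: [5]
Count = 1

1


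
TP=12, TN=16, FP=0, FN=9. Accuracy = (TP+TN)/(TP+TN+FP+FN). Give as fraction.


Accuracy = (TP + TN) / (TP + TN + FP + FN)
TP + TN = 12 + 16 = 28
Total = 12 + 16 + 0 + 9 = 37
Accuracy = 28 / 37 = 28/37

28/37


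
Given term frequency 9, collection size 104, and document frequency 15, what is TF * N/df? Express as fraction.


TF * (N/df)
= 9 * (104/15)
= 9 * 104/15
= 312/5

312/5


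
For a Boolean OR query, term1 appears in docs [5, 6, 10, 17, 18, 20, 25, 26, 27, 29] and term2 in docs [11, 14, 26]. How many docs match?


Boolean OR: find union of posting lists
term1 docs: [5, 6, 10, 17, 18, 20, 25, 26, 27, 29]
term2 docs: [11, 14, 26]
Union: [5, 6, 10, 11, 14, 17, 18, 20, 25, 26, 27, 29]
|union| = 12

12


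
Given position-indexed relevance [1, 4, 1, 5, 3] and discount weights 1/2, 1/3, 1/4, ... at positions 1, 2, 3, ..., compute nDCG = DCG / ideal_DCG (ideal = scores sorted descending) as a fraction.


Position discount weights w_i = 1/(i+1) for i=1..5:
Weights = [1/2, 1/3, 1/4, 1/5, 1/6]
Actual relevance: [1, 4, 1, 5, 3]
DCG = 1/2 + 4/3 + 1/4 + 5/5 + 3/6 = 43/12
Ideal relevance (sorted desc): [5, 4, 3, 1, 1]
Ideal DCG = 5/2 + 4/3 + 3/4 + 1/5 + 1/6 = 99/20
nDCG = DCG / ideal_DCG = 43/12 / 99/20 = 215/297

215/297


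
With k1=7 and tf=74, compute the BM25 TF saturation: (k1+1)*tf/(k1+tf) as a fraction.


BM25 TF component = (k1+1)*tf / (k1+tf)
k1 = 7, tf = 74
Numerator = (7+1)*74 = 592
Denominator = 7 + 74 = 81
= 592/81 = 592/81

592/81


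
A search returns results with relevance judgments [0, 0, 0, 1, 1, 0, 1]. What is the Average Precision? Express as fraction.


Computing P@k for each relevant position:
Position 1: not relevant
Position 2: not relevant
Position 3: not relevant
Position 4: relevant, P@4 = 1/4 = 1/4
Position 5: relevant, P@5 = 2/5 = 2/5
Position 6: not relevant
Position 7: relevant, P@7 = 3/7 = 3/7
Sum of P@k = 1/4 + 2/5 + 3/7 = 151/140
AP = 151/140 / 3 = 151/420

151/420


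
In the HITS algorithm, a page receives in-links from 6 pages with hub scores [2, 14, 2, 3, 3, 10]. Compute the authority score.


Authority = sum of hub scores of in-linkers
In-link 1: hub score = 2
In-link 2: hub score = 14
In-link 3: hub score = 2
In-link 4: hub score = 3
In-link 5: hub score = 3
In-link 6: hub score = 10
Authority = 2 + 14 + 2 + 3 + 3 + 10 = 34

34


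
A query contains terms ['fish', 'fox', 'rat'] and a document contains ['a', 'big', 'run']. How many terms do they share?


Query terms: ['fish', 'fox', 'rat']
Document terms: ['a', 'big', 'run']
Common terms: []
Overlap count = 0

0


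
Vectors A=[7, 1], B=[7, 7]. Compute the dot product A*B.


Dot product = sum of element-wise products
A[0]*B[0] = 7*7 = 49
A[1]*B[1] = 1*7 = 7
Sum = 49 + 7 = 56

56


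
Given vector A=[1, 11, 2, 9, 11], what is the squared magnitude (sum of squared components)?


|A|^2 = sum of squared components
A[0]^2 = 1^2 = 1
A[1]^2 = 11^2 = 121
A[2]^2 = 2^2 = 4
A[3]^2 = 9^2 = 81
A[4]^2 = 11^2 = 121
Sum = 1 + 121 + 4 + 81 + 121 = 328

328


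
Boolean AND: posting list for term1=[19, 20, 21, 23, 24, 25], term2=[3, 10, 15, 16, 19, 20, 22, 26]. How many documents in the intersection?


Boolean AND: find intersection of posting lists
term1 docs: [19, 20, 21, 23, 24, 25]
term2 docs: [3, 10, 15, 16, 19, 20, 22, 26]
Intersection: [19, 20]
|intersection| = 2

2


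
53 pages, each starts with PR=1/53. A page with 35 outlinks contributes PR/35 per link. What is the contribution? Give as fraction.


Initial PR = 1/53 = 1/53
Outlinks = 35
Contribution per link = PR / outlinks
= 1/53 / 35
= 1/1855

1/1855


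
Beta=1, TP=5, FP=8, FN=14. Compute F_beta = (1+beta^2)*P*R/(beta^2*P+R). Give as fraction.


P = TP/(TP+FP) = 5/13 = 5/13
R = TP/(TP+FN) = 5/19 = 5/19
beta^2 = 1^2 = 1
(1 + beta^2) = 2
Numerator = (1+beta^2)*P*R = 50/247
Denominator = beta^2*P + R = 5/13 + 5/19 = 160/247
F_beta = 5/16

5/16


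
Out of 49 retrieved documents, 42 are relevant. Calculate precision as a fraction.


Precision = relevant_retrieved / total_retrieved
= 42 / 49
= 42 / (42 + 7)
= 6/7

6/7


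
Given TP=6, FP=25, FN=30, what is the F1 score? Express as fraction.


F1 = 2 * P * R / (P + R)
P = TP/(TP+FP) = 6/31 = 6/31
R = TP/(TP+FN) = 6/36 = 1/6
2 * P * R = 2 * 6/31 * 1/6 = 2/31
P + R = 6/31 + 1/6 = 67/186
F1 = 2/31 / 67/186 = 12/67

12/67


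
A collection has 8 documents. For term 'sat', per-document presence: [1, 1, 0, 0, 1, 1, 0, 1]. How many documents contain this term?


Checking each document for 'sat':
Doc 1: present
Doc 2: present
Doc 3: absent
Doc 4: absent
Doc 5: present
Doc 6: present
Doc 7: absent
Doc 8: present
df = sum of presences = 1 + 1 + 0 + 0 + 1 + 1 + 0 + 1 = 5

5


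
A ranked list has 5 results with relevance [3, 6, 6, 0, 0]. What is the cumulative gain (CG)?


Cumulative Gain = sum of relevance scores
Position 1: rel=3, running sum=3
Position 2: rel=6, running sum=9
Position 3: rel=6, running sum=15
Position 4: rel=0, running sum=15
Position 5: rel=0, running sum=15
CG = 15

15


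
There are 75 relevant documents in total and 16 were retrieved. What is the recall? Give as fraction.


Recall = retrieved_relevant / total_relevant
= 16 / 75
= 16 / (16 + 59)
= 16/75

16/75


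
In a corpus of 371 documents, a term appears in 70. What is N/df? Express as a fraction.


IDF ratio = N / df
= 371 / 70
= 53/10

53/10


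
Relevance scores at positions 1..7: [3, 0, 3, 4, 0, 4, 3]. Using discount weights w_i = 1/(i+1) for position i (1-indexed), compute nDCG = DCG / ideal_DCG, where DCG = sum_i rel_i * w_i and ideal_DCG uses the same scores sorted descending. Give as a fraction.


Position discount weights w_i = 1/(i+1) for i=1..7:
Weights = [1/2, 1/3, 1/4, 1/5, 1/6, 1/7, 1/8]
Actual relevance: [3, 0, 3, 4, 0, 4, 3]
DCG = 3/2 + 0/3 + 3/4 + 4/5 + 0/6 + 4/7 + 3/8 = 1119/280
Ideal relevance (sorted desc): [4, 4, 3, 3, 3, 0, 0]
Ideal DCG = 4/2 + 4/3 + 3/4 + 3/5 + 3/6 + 0/7 + 0/8 = 311/60
nDCG = DCG / ideal_DCG = 1119/280 / 311/60 = 3357/4354

3357/4354


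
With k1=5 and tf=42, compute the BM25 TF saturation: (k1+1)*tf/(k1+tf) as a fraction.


BM25 TF component = (k1+1)*tf / (k1+tf)
k1 = 5, tf = 42
Numerator = (5+1)*42 = 252
Denominator = 5 + 42 = 47
= 252/47 = 252/47

252/47


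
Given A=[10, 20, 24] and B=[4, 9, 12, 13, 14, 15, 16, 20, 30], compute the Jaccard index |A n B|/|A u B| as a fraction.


A intersect B = [20]
|A intersect B| = 1
A union B = [4, 9, 10, 12, 13, 14, 15, 16, 20, 24, 30]
|A union B| = 11
Jaccard = 1/11 = 1/11

1/11


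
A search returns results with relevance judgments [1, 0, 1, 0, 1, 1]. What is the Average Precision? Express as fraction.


Computing P@k for each relevant position:
Position 1: relevant, P@1 = 1/1 = 1
Position 2: not relevant
Position 3: relevant, P@3 = 2/3 = 2/3
Position 4: not relevant
Position 5: relevant, P@5 = 3/5 = 3/5
Position 6: relevant, P@6 = 4/6 = 2/3
Sum of P@k = 1 + 2/3 + 3/5 + 2/3 = 44/15
AP = 44/15 / 4 = 11/15

11/15


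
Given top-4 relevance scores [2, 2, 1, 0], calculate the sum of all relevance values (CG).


Cumulative Gain = sum of relevance scores
Position 1: rel=2, running sum=2
Position 2: rel=2, running sum=4
Position 3: rel=1, running sum=5
Position 4: rel=0, running sum=5
CG = 5

5


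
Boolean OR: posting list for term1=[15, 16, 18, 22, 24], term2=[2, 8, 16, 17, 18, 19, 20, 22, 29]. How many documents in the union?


Boolean OR: find union of posting lists
term1 docs: [15, 16, 18, 22, 24]
term2 docs: [2, 8, 16, 17, 18, 19, 20, 22, 29]
Union: [2, 8, 15, 16, 17, 18, 19, 20, 22, 24, 29]
|union| = 11

11


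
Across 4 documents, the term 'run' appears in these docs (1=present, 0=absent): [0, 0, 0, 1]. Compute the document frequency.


Checking each document for 'run':
Doc 1: absent
Doc 2: absent
Doc 3: absent
Doc 4: present
df = sum of presences = 0 + 0 + 0 + 1 = 1

1


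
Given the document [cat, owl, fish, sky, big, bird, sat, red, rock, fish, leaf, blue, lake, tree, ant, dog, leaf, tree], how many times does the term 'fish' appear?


Document has 18 words
Scanning for 'fish':
Found at positions: [2, 9]
Count = 2

2


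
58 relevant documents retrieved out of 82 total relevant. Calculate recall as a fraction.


Recall = retrieved_relevant / total_relevant
= 58 / 82
= 58 / (58 + 24)
= 29/41

29/41


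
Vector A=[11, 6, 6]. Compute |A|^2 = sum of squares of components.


|A|^2 = sum of squared components
A[0]^2 = 11^2 = 121
A[1]^2 = 6^2 = 36
A[2]^2 = 6^2 = 36
Sum = 121 + 36 + 36 = 193

193


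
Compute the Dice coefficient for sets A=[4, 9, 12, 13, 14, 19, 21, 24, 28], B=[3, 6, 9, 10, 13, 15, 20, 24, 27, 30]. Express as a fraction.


A intersect B = [9, 13, 24]
|A intersect B| = 3
|A| = 9, |B| = 10
Dice = 2*3 / (9+10)
= 6 / 19 = 6/19

6/19


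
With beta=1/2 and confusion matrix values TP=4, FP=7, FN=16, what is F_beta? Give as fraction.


P = TP/(TP+FP) = 4/11 = 4/11
R = TP/(TP+FN) = 4/20 = 1/5
beta^2 = 1/2^2 = 1/4
(1 + beta^2) = 5/4
Numerator = (1+beta^2)*P*R = 1/11
Denominator = beta^2*P + R = 1/11 + 1/5 = 16/55
F_beta = 5/16

5/16


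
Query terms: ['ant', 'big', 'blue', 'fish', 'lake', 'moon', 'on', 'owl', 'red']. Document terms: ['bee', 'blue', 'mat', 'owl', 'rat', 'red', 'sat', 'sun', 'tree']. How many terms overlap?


Query terms: ['ant', 'big', 'blue', 'fish', 'lake', 'moon', 'on', 'owl', 'red']
Document terms: ['bee', 'blue', 'mat', 'owl', 'rat', 'red', 'sat', 'sun', 'tree']
Common terms: ['blue', 'owl', 'red']
Overlap count = 3

3


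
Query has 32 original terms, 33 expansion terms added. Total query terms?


Original terms: 32
Expansion terms: 33
Total = 32 + 33 = 65

65


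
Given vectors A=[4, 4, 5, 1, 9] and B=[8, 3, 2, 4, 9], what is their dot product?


Dot product = sum of element-wise products
A[0]*B[0] = 4*8 = 32
A[1]*B[1] = 4*3 = 12
A[2]*B[2] = 5*2 = 10
A[3]*B[3] = 1*4 = 4
A[4]*B[4] = 9*9 = 81
Sum = 32 + 12 + 10 + 4 + 81 = 139

139


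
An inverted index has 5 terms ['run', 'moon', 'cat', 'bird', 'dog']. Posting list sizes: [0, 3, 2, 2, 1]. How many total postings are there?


Summing posting list sizes:
'run': 0 postings
'moon': 3 postings
'cat': 2 postings
'bird': 2 postings
'dog': 1 postings
Total = 0 + 3 + 2 + 2 + 1 = 8

8


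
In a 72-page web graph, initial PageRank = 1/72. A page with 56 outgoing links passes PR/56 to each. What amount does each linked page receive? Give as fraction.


Initial PR = 1/72 = 1/72
Outlinks = 56
Contribution per link = PR / outlinks
= 1/72 / 56
= 1/4032

1/4032


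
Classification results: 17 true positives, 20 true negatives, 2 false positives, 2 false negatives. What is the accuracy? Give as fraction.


Accuracy = (TP + TN) / (TP + TN + FP + FN)
TP + TN = 17 + 20 = 37
Total = 17 + 20 + 2 + 2 = 41
Accuracy = 37 / 41 = 37/41

37/41


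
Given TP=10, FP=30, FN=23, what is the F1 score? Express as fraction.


F1 = 2 * P * R / (P + R)
P = TP/(TP+FP) = 10/40 = 1/4
R = TP/(TP+FN) = 10/33 = 10/33
2 * P * R = 2 * 1/4 * 10/33 = 5/33
P + R = 1/4 + 10/33 = 73/132
F1 = 5/33 / 73/132 = 20/73

20/73


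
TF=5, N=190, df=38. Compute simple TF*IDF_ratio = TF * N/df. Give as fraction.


TF * (N/df)
= 5 * (190/38)
= 5 * 5
= 25

25


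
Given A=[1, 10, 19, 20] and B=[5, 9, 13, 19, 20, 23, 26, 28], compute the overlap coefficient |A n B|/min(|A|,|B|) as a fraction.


A intersect B = [19, 20]
|A intersect B| = 2
min(|A|, |B|) = min(4, 8) = 4
Overlap = 2 / 4 = 1/2

1/2


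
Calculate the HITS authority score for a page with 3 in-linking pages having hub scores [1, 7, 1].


Authority = sum of hub scores of in-linkers
In-link 1: hub score = 1
In-link 2: hub score = 7
In-link 3: hub score = 1
Authority = 1 + 7 + 1 = 9

9


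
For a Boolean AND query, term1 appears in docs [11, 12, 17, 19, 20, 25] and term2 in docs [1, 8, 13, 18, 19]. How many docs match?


Boolean AND: find intersection of posting lists
term1 docs: [11, 12, 17, 19, 20, 25]
term2 docs: [1, 8, 13, 18, 19]
Intersection: [19]
|intersection| = 1

1


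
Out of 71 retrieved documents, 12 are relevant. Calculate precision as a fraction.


Precision = relevant_retrieved / total_retrieved
= 12 / 71
= 12 / (12 + 59)
= 12/71

12/71


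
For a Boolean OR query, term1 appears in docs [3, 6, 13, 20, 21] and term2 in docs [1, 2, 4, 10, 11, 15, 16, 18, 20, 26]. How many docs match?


Boolean OR: find union of posting lists
term1 docs: [3, 6, 13, 20, 21]
term2 docs: [1, 2, 4, 10, 11, 15, 16, 18, 20, 26]
Union: [1, 2, 3, 4, 6, 10, 11, 13, 15, 16, 18, 20, 21, 26]
|union| = 14

14


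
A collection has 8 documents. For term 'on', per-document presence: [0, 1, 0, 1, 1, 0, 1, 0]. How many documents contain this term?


Checking each document for 'on':
Doc 1: absent
Doc 2: present
Doc 3: absent
Doc 4: present
Doc 5: present
Doc 6: absent
Doc 7: present
Doc 8: absent
df = sum of presences = 0 + 1 + 0 + 1 + 1 + 0 + 1 + 0 = 4

4


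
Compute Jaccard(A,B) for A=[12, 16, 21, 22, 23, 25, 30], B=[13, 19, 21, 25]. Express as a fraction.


A intersect B = [21, 25]
|A intersect B| = 2
A union B = [12, 13, 16, 19, 21, 22, 23, 25, 30]
|A union B| = 9
Jaccard = 2/9 = 2/9

2/9


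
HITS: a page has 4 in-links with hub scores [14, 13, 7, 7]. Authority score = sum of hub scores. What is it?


Authority = sum of hub scores of in-linkers
In-link 1: hub score = 14
In-link 2: hub score = 13
In-link 3: hub score = 7
In-link 4: hub score = 7
Authority = 14 + 13 + 7 + 7 = 41

41


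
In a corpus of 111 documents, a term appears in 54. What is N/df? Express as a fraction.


IDF ratio = N / df
= 111 / 54
= 37/18

37/18


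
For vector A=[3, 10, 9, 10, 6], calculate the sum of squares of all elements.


|A|^2 = sum of squared components
A[0]^2 = 3^2 = 9
A[1]^2 = 10^2 = 100
A[2]^2 = 9^2 = 81
A[3]^2 = 10^2 = 100
A[4]^2 = 6^2 = 36
Sum = 9 + 100 + 81 + 100 + 36 = 326

326


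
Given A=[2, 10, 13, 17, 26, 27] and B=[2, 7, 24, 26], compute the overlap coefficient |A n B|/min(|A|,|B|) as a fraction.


A intersect B = [2, 26]
|A intersect B| = 2
min(|A|, |B|) = min(6, 4) = 4
Overlap = 2 / 4 = 1/2

1/2


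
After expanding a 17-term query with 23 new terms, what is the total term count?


Original terms: 17
Expansion terms: 23
Total = 17 + 23 = 40

40


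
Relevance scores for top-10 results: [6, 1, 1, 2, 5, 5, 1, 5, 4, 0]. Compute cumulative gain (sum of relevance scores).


Cumulative Gain = sum of relevance scores
Position 1: rel=6, running sum=6
Position 2: rel=1, running sum=7
Position 3: rel=1, running sum=8
Position 4: rel=2, running sum=10
Position 5: rel=5, running sum=15
Position 6: rel=5, running sum=20
Position 7: rel=1, running sum=21
Position 8: rel=5, running sum=26
Position 9: rel=4, running sum=30
Position 10: rel=0, running sum=30
CG = 30

30


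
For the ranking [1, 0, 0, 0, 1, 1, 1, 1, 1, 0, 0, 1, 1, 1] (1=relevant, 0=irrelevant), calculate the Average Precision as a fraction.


Computing P@k for each relevant position:
Position 1: relevant, P@1 = 1/1 = 1
Position 2: not relevant
Position 3: not relevant
Position 4: not relevant
Position 5: relevant, P@5 = 2/5 = 2/5
Position 6: relevant, P@6 = 3/6 = 1/2
Position 7: relevant, P@7 = 4/7 = 4/7
Position 8: relevant, P@8 = 5/8 = 5/8
Position 9: relevant, P@9 = 6/9 = 2/3
Position 10: not relevant
Position 11: not relevant
Position 12: relevant, P@12 = 7/12 = 7/12
Position 13: relevant, P@13 = 8/13 = 8/13
Position 14: relevant, P@14 = 9/14 = 9/14
Sum of P@k = 1 + 2/5 + 1/2 + 4/7 + 5/8 + 2/3 + 7/12 + 8/13 + 9/14 = 20401/3640
AP = 20401/3640 / 9 = 20401/32760

20401/32760


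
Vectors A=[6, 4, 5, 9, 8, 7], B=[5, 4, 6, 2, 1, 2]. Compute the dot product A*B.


Dot product = sum of element-wise products
A[0]*B[0] = 6*5 = 30
A[1]*B[1] = 4*4 = 16
A[2]*B[2] = 5*6 = 30
A[3]*B[3] = 9*2 = 18
A[4]*B[4] = 8*1 = 8
A[5]*B[5] = 7*2 = 14
Sum = 30 + 16 + 30 + 18 + 8 + 14 = 116

116


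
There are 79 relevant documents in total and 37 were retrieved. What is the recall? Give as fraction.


Recall = retrieved_relevant / total_relevant
= 37 / 79
= 37 / (37 + 42)
= 37/79

37/79


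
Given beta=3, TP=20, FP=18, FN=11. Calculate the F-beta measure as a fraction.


P = TP/(TP+FP) = 20/38 = 10/19
R = TP/(TP+FN) = 20/31 = 20/31
beta^2 = 3^2 = 9
(1 + beta^2) = 10
Numerator = (1+beta^2)*P*R = 2000/589
Denominator = beta^2*P + R = 90/19 + 20/31 = 3170/589
F_beta = 200/317

200/317


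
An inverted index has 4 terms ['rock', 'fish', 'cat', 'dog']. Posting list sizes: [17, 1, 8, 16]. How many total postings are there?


Summing posting list sizes:
'rock': 17 postings
'fish': 1 postings
'cat': 8 postings
'dog': 16 postings
Total = 17 + 1 + 8 + 16 = 42

42


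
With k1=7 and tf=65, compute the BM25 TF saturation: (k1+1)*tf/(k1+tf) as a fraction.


BM25 TF component = (k1+1)*tf / (k1+tf)
k1 = 7, tf = 65
Numerator = (7+1)*65 = 520
Denominator = 7 + 65 = 72
= 520/72 = 65/9

65/9


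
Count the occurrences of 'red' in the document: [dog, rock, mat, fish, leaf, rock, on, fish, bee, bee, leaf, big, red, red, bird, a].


Document has 16 words
Scanning for 'red':
Found at positions: [12, 13]
Count = 2

2


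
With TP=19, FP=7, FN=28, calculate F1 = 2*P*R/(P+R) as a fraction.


F1 = 2 * P * R / (P + R)
P = TP/(TP+FP) = 19/26 = 19/26
R = TP/(TP+FN) = 19/47 = 19/47
2 * P * R = 2 * 19/26 * 19/47 = 361/611
P + R = 19/26 + 19/47 = 1387/1222
F1 = 361/611 / 1387/1222 = 38/73

38/73


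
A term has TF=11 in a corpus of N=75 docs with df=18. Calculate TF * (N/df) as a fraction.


TF * (N/df)
= 11 * (75/18)
= 11 * 25/6
= 275/6

275/6


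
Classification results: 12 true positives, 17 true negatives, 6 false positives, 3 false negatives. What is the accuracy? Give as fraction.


Accuracy = (TP + TN) / (TP + TN + FP + FN)
TP + TN = 12 + 17 = 29
Total = 12 + 17 + 6 + 3 = 38
Accuracy = 29 / 38 = 29/38

29/38


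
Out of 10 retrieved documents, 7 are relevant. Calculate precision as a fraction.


Precision = relevant_retrieved / total_retrieved
= 7 / 10
= 7 / (7 + 3)
= 7/10

7/10


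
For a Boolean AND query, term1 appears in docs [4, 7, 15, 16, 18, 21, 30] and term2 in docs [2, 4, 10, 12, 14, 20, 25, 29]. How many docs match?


Boolean AND: find intersection of posting lists
term1 docs: [4, 7, 15, 16, 18, 21, 30]
term2 docs: [2, 4, 10, 12, 14, 20, 25, 29]
Intersection: [4]
|intersection| = 1

1


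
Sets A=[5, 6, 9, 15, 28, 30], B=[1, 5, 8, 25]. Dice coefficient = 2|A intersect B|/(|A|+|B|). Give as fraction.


A intersect B = [5]
|A intersect B| = 1
|A| = 6, |B| = 4
Dice = 2*1 / (6+4)
= 2 / 10 = 1/5

1/5


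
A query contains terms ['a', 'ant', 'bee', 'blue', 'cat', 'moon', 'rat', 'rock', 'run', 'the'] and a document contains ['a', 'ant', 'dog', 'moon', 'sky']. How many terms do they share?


Query terms: ['a', 'ant', 'bee', 'blue', 'cat', 'moon', 'rat', 'rock', 'run', 'the']
Document terms: ['a', 'ant', 'dog', 'moon', 'sky']
Common terms: ['a', 'ant', 'moon']
Overlap count = 3

3


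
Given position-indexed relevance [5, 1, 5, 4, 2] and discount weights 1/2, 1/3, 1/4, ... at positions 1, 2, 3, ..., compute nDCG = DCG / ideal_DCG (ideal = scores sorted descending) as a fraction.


Position discount weights w_i = 1/(i+1) for i=1..5:
Weights = [1/2, 1/3, 1/4, 1/5, 1/6]
Actual relevance: [5, 1, 5, 4, 2]
DCG = 5/2 + 1/3 + 5/4 + 4/5 + 2/6 = 313/60
Ideal relevance (sorted desc): [5, 5, 4, 2, 1]
Ideal DCG = 5/2 + 5/3 + 4/4 + 2/5 + 1/6 = 86/15
nDCG = DCG / ideal_DCG = 313/60 / 86/15 = 313/344

313/344


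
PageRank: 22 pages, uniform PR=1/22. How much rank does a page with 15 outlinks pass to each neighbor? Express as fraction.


Initial PR = 1/22 = 1/22
Outlinks = 15
Contribution per link = PR / outlinks
= 1/22 / 15
= 1/330

1/330


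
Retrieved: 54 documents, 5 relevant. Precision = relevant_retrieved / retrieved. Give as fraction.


Precision = relevant_retrieved / total_retrieved
= 5 / 54
= 5 / (5 + 49)
= 5/54

5/54


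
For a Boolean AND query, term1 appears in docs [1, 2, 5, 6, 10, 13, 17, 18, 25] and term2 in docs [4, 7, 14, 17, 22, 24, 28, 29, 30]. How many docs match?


Boolean AND: find intersection of posting lists
term1 docs: [1, 2, 5, 6, 10, 13, 17, 18, 25]
term2 docs: [4, 7, 14, 17, 22, 24, 28, 29, 30]
Intersection: [17]
|intersection| = 1

1


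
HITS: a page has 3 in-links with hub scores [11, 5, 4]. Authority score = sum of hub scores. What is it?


Authority = sum of hub scores of in-linkers
In-link 1: hub score = 11
In-link 2: hub score = 5
In-link 3: hub score = 4
Authority = 11 + 5 + 4 = 20

20


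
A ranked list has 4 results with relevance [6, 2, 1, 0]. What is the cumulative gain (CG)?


Cumulative Gain = sum of relevance scores
Position 1: rel=6, running sum=6
Position 2: rel=2, running sum=8
Position 3: rel=1, running sum=9
Position 4: rel=0, running sum=9
CG = 9

9


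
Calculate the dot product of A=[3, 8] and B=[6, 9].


Dot product = sum of element-wise products
A[0]*B[0] = 3*6 = 18
A[1]*B[1] = 8*9 = 72
Sum = 18 + 72 = 90

90


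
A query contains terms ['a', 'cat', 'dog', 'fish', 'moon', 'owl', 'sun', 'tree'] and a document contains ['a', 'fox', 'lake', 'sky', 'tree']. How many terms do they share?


Query terms: ['a', 'cat', 'dog', 'fish', 'moon', 'owl', 'sun', 'tree']
Document terms: ['a', 'fox', 'lake', 'sky', 'tree']
Common terms: ['a', 'tree']
Overlap count = 2

2


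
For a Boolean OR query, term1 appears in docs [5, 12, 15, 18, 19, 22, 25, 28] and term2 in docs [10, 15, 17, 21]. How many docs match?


Boolean OR: find union of posting lists
term1 docs: [5, 12, 15, 18, 19, 22, 25, 28]
term2 docs: [10, 15, 17, 21]
Union: [5, 10, 12, 15, 17, 18, 19, 21, 22, 25, 28]
|union| = 11

11


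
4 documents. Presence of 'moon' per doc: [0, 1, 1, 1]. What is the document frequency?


Checking each document for 'moon':
Doc 1: absent
Doc 2: present
Doc 3: present
Doc 4: present
df = sum of presences = 0 + 1 + 1 + 1 = 3

3


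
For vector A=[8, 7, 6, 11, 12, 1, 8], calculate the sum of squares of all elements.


|A|^2 = sum of squared components
A[0]^2 = 8^2 = 64
A[1]^2 = 7^2 = 49
A[2]^2 = 6^2 = 36
A[3]^2 = 11^2 = 121
A[4]^2 = 12^2 = 144
A[5]^2 = 1^2 = 1
A[6]^2 = 8^2 = 64
Sum = 64 + 49 + 36 + 121 + 144 + 1 + 64 = 479

479


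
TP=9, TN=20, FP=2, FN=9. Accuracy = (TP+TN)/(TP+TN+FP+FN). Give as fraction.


Accuracy = (TP + TN) / (TP + TN + FP + FN)
TP + TN = 9 + 20 = 29
Total = 9 + 20 + 2 + 9 = 40
Accuracy = 29 / 40 = 29/40

29/40


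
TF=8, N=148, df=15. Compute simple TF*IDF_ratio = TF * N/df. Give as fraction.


TF * (N/df)
= 8 * (148/15)
= 8 * 148/15
= 1184/15

1184/15


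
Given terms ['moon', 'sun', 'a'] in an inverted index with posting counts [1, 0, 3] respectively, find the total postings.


Summing posting list sizes:
'moon': 1 postings
'sun': 0 postings
'a': 3 postings
Total = 1 + 0 + 3 = 4

4


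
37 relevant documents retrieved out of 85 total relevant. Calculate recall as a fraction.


Recall = retrieved_relevant / total_relevant
= 37 / 85
= 37 / (37 + 48)
= 37/85

37/85


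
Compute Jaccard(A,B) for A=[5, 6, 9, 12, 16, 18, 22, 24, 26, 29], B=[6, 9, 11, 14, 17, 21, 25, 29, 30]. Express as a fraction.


A intersect B = [6, 9, 29]
|A intersect B| = 3
A union B = [5, 6, 9, 11, 12, 14, 16, 17, 18, 21, 22, 24, 25, 26, 29, 30]
|A union B| = 16
Jaccard = 3/16 = 3/16

3/16


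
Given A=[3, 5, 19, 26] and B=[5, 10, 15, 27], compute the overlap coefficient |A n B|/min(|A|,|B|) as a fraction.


A intersect B = [5]
|A intersect B| = 1
min(|A|, |B|) = min(4, 4) = 4
Overlap = 1 / 4 = 1/4

1/4


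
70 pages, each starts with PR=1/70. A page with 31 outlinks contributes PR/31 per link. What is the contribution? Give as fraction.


Initial PR = 1/70 = 1/70
Outlinks = 31
Contribution per link = PR / outlinks
= 1/70 / 31
= 1/2170

1/2170


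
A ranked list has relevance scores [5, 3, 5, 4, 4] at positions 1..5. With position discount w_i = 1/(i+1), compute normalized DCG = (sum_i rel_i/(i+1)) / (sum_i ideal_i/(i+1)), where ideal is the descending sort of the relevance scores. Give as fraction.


Position discount weights w_i = 1/(i+1) for i=1..5:
Weights = [1/2, 1/3, 1/4, 1/5, 1/6]
Actual relevance: [5, 3, 5, 4, 4]
DCG = 5/2 + 3/3 + 5/4 + 4/5 + 4/6 = 373/60
Ideal relevance (sorted desc): [5, 5, 4, 4, 3]
Ideal DCG = 5/2 + 5/3 + 4/4 + 4/5 + 3/6 = 97/15
nDCG = DCG / ideal_DCG = 373/60 / 97/15 = 373/388

373/388


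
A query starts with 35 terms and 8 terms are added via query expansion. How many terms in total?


Original terms: 35
Expansion terms: 8
Total = 35 + 8 = 43

43


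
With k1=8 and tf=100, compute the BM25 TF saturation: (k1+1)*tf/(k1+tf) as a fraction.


BM25 TF component = (k1+1)*tf / (k1+tf)
k1 = 8, tf = 100
Numerator = (8+1)*100 = 900
Denominator = 8 + 100 = 108
= 900/108 = 25/3

25/3


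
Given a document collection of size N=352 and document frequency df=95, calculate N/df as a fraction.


IDF ratio = N / df
= 352 / 95
= 352/95

352/95


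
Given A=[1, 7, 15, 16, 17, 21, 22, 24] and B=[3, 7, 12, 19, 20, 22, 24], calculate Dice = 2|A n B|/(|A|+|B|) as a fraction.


A intersect B = [7, 22, 24]
|A intersect B| = 3
|A| = 8, |B| = 7
Dice = 2*3 / (8+7)
= 6 / 15 = 2/5

2/5


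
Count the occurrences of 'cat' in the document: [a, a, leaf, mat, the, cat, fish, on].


Document has 8 words
Scanning for 'cat':
Found at positions: [5]
Count = 1

1


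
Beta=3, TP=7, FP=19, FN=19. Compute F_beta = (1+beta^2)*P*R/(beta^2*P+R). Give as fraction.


P = TP/(TP+FP) = 7/26 = 7/26
R = TP/(TP+FN) = 7/26 = 7/26
beta^2 = 3^2 = 9
(1 + beta^2) = 10
Numerator = (1+beta^2)*P*R = 245/338
Denominator = beta^2*P + R = 63/26 + 7/26 = 35/13
F_beta = 7/26

7/26


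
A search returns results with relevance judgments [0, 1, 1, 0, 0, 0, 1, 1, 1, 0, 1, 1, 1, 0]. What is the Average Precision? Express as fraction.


Computing P@k for each relevant position:
Position 1: not relevant
Position 2: relevant, P@2 = 1/2 = 1/2
Position 3: relevant, P@3 = 2/3 = 2/3
Position 4: not relevant
Position 5: not relevant
Position 6: not relevant
Position 7: relevant, P@7 = 3/7 = 3/7
Position 8: relevant, P@8 = 4/8 = 1/2
Position 9: relevant, P@9 = 5/9 = 5/9
Position 10: not relevant
Position 11: relevant, P@11 = 6/11 = 6/11
Position 12: relevant, P@12 = 7/12 = 7/12
Position 13: relevant, P@13 = 8/13 = 8/13
Position 14: not relevant
Sum of P@k = 1/2 + 2/3 + 3/7 + 1/2 + 5/9 + 6/11 + 7/12 + 8/13 = 158377/36036
AP = 158377/36036 / 8 = 158377/288288

158377/288288


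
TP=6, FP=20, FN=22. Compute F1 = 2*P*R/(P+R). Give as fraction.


F1 = 2 * P * R / (P + R)
P = TP/(TP+FP) = 6/26 = 3/13
R = TP/(TP+FN) = 6/28 = 3/14
2 * P * R = 2 * 3/13 * 3/14 = 9/91
P + R = 3/13 + 3/14 = 81/182
F1 = 9/91 / 81/182 = 2/9

2/9


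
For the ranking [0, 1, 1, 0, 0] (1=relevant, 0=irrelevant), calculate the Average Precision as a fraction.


Computing P@k for each relevant position:
Position 1: not relevant
Position 2: relevant, P@2 = 1/2 = 1/2
Position 3: relevant, P@3 = 2/3 = 2/3
Position 4: not relevant
Position 5: not relevant
Sum of P@k = 1/2 + 2/3 = 7/6
AP = 7/6 / 2 = 7/12

7/12


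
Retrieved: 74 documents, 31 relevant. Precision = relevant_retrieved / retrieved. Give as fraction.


Precision = relevant_retrieved / total_retrieved
= 31 / 74
= 31 / (31 + 43)
= 31/74

31/74


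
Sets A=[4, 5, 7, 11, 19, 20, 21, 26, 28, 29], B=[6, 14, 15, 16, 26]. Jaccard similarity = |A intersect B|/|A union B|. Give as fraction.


A intersect B = [26]
|A intersect B| = 1
A union B = [4, 5, 6, 7, 11, 14, 15, 16, 19, 20, 21, 26, 28, 29]
|A union B| = 14
Jaccard = 1/14 = 1/14

1/14


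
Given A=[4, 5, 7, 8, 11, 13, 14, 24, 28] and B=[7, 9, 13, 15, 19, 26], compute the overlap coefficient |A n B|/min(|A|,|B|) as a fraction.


A intersect B = [7, 13]
|A intersect B| = 2
min(|A|, |B|) = min(9, 6) = 6
Overlap = 2 / 6 = 1/3

1/3


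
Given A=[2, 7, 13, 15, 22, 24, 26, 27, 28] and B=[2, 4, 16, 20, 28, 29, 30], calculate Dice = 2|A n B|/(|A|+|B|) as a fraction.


A intersect B = [2, 28]
|A intersect B| = 2
|A| = 9, |B| = 7
Dice = 2*2 / (9+7)
= 4 / 16 = 1/4

1/4


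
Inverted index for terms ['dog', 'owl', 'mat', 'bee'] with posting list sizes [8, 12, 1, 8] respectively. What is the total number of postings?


Summing posting list sizes:
'dog': 8 postings
'owl': 12 postings
'mat': 1 postings
'bee': 8 postings
Total = 8 + 12 + 1 + 8 = 29

29


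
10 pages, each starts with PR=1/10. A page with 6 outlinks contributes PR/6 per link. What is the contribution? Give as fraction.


Initial PR = 1/10 = 1/10
Outlinks = 6
Contribution per link = PR / outlinks
= 1/10 / 6
= 1/60

1/60


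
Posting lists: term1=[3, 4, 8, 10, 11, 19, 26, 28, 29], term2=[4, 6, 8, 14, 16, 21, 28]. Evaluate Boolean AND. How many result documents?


Boolean AND: find intersection of posting lists
term1 docs: [3, 4, 8, 10, 11, 19, 26, 28, 29]
term2 docs: [4, 6, 8, 14, 16, 21, 28]
Intersection: [4, 8, 28]
|intersection| = 3

3


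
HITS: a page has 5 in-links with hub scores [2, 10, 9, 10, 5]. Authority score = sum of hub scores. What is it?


Authority = sum of hub scores of in-linkers
In-link 1: hub score = 2
In-link 2: hub score = 10
In-link 3: hub score = 9
In-link 4: hub score = 10
In-link 5: hub score = 5
Authority = 2 + 10 + 9 + 10 + 5 = 36

36


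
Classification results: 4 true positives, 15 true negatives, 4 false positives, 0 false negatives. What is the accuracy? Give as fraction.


Accuracy = (TP + TN) / (TP + TN + FP + FN)
TP + TN = 4 + 15 = 19
Total = 4 + 15 + 4 + 0 = 23
Accuracy = 19 / 23 = 19/23

19/23


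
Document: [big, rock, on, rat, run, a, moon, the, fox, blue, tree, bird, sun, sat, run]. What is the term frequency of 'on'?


Document has 15 words
Scanning for 'on':
Found at positions: [2]
Count = 1

1


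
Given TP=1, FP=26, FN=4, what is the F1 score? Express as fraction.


F1 = 2 * P * R / (P + R)
P = TP/(TP+FP) = 1/27 = 1/27
R = TP/(TP+FN) = 1/5 = 1/5
2 * P * R = 2 * 1/27 * 1/5 = 2/135
P + R = 1/27 + 1/5 = 32/135
F1 = 2/135 / 32/135 = 1/16

1/16


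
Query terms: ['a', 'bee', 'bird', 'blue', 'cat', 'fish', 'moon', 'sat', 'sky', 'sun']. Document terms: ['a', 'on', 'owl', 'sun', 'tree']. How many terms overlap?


Query terms: ['a', 'bee', 'bird', 'blue', 'cat', 'fish', 'moon', 'sat', 'sky', 'sun']
Document terms: ['a', 'on', 'owl', 'sun', 'tree']
Common terms: ['a', 'sun']
Overlap count = 2

2


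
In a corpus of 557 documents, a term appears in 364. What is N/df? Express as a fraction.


IDF ratio = N / df
= 557 / 364
= 557/364

557/364


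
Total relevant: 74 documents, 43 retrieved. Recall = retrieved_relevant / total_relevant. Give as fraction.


Recall = retrieved_relevant / total_relevant
= 43 / 74
= 43 / (43 + 31)
= 43/74

43/74


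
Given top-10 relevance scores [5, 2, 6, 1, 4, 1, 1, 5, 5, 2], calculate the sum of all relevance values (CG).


Cumulative Gain = sum of relevance scores
Position 1: rel=5, running sum=5
Position 2: rel=2, running sum=7
Position 3: rel=6, running sum=13
Position 4: rel=1, running sum=14
Position 5: rel=4, running sum=18
Position 6: rel=1, running sum=19
Position 7: rel=1, running sum=20
Position 8: rel=5, running sum=25
Position 9: rel=5, running sum=30
Position 10: rel=2, running sum=32
CG = 32

32


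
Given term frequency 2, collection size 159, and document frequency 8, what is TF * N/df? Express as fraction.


TF * (N/df)
= 2 * (159/8)
= 2 * 159/8
= 159/4

159/4


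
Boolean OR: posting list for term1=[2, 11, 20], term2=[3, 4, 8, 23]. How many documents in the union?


Boolean OR: find union of posting lists
term1 docs: [2, 11, 20]
term2 docs: [3, 4, 8, 23]
Union: [2, 3, 4, 8, 11, 20, 23]
|union| = 7

7


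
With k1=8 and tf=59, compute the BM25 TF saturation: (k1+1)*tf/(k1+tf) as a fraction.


BM25 TF component = (k1+1)*tf / (k1+tf)
k1 = 8, tf = 59
Numerator = (8+1)*59 = 531
Denominator = 8 + 59 = 67
= 531/67 = 531/67

531/67
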